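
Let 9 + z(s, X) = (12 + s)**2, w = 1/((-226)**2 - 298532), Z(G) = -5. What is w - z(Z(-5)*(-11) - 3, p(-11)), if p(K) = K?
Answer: -1011352673/247456 ≈ -4087.0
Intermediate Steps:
w = -1/247456 (w = 1/(51076 - 298532) = 1/(-247456) = -1/247456 ≈ -4.0411e-6)
z(s, X) = -9 + (12 + s)**2
w - z(Z(-5)*(-11) - 3, p(-11)) = -1/247456 - (-9 + (12 + (-5*(-11) - 3))**2) = -1/247456 - (-9 + (12 + (55 - 3))**2) = -1/247456 - (-9 + (12 + 52)**2) = -1/247456 - (-9 + 64**2) = -1/247456 - (-9 + 4096) = -1/247456 - 1*4087 = -1/247456 - 4087 = -1011352673/247456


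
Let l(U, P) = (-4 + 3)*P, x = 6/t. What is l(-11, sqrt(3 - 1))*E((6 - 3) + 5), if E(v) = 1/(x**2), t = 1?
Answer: -sqrt(2)/36 ≈ -0.039284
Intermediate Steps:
x = 6 (x = 6/1 = 6*1 = 6)
l(U, P) = -P
E(v) = 1/36 (E(v) = 1/(6**2) = 1/36)
l(-11, sqrt(3 - 1))*E((6 - 3) + 5) = -sqrt(3 - 1)*(1/36) = -sqrt(2)*(1/36) = -sqrt(2)/36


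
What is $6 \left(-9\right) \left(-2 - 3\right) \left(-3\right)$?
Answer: $-810$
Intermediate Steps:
$6 \left(-9\right) \left(-2 - 3\right) \left(-3\right) = - 54 \left(\left(-5\right) \left(-3\right)\right) = \left(-54\right) 15 = -810$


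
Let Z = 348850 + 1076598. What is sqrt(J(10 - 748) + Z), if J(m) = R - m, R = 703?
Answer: sqrt(1426889) ≈ 1194.5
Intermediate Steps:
Z = 1425448
J(m) = 703 - m
sqrt(J(10 - 748) + Z) = sqrt((703 - (10 - 748)) + 1425448) = sqrt((703 - 1*(-738)) + 1425448) = sqrt((703 + 738) + 1425448) = sqrt(1441 + 1425448) = sqrt(1426889)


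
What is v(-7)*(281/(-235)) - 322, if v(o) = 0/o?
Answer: -322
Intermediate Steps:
v(o) = 0
v(-7)*(281/(-235)) - 322 = 0*(281/(-235)) - 322 = 0*(281*(-1/235)) - 322 = 0*(-281/235) - 322 = 0 - 322 = -322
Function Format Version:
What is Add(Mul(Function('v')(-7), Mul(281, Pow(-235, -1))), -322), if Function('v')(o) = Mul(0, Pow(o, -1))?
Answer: -322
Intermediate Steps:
Function('v')(o) = 0
Add(Mul(Function('v')(-7), Mul(281, Pow(-235, -1))), -322) = Add(Mul(0, Mul(281, Pow(-235, -1))), -322) = Add(Mul(0, Mul(281, Rational(-1, 235))), -322) = Add(Mul(0, Rational(-281, 235)), -322) = Add(0, -322) = -322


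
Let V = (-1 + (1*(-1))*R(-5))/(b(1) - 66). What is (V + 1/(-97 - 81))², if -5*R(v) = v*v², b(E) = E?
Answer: 123201/792100 ≈ 0.15554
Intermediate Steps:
R(v) = -v³/5 (R(v) = -v*v²/5 = -v³/5)
V = ⅖ (V = (-1 + (1*(-1))*(-⅕*(-5)³))/(1 - 66) = (-1 - (-1)*(-125)/5)/(-65) = (-1 - 1*25)*(-1/65) = (-1 - 25)*(-1/65) = -26*(-1/65) = ⅖ ≈ 0.40000)
(V + 1/(-97 - 81))² = (⅖ + 1/(-97 - 81))² = (⅖ + 1/(-178))² = (⅖ - 1/178)² = (351/890)² = 123201/792100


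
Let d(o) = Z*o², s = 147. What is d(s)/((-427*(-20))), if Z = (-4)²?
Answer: 12348/305 ≈ 40.485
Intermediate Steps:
Z = 16
d(o) = 16*o²
d(s)/((-427*(-20))) = (16*147²)/((-427*(-20))) = (16*21609)/8540 = 345744*(1/8540) = 12348/305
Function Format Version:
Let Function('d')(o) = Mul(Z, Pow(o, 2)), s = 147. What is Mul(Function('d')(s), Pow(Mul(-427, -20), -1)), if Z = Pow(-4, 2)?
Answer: Rational(12348, 305) ≈ 40.485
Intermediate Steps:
Z = 16
Function('d')(o) = Mul(16, Pow(o, 2))
Mul(Function('d')(s), Pow(Mul(-427, -20), -1)) = Mul(Mul(16, Pow(147, 2)), Pow(Mul(-427, -20), -1)) = Mul(Mul(16, 21609), Pow(8540, -1)) = Mul(345744, Rational(1, 8540)) = Rational(12348, 305)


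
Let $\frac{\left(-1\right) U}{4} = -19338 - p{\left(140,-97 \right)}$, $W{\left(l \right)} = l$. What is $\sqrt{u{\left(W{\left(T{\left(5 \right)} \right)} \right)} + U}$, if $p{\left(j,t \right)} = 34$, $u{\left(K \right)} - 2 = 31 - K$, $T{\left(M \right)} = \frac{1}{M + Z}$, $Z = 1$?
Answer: $\frac{305 \sqrt{30}}{6} \approx 278.43$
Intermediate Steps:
$T{\left(M \right)} = \frac{1}{1 + M}$ ($T{\left(M \right)} = \frac{1}{M + 1} = \frac{1}{1 + M}$)
$u{\left(K \right)} = 33 - K$ ($u{\left(K \right)} = 2 - \left(-31 + K\right) = 33 - K$)
$U = 77488$ ($U = - 4 \left(-19338 - 34\right) = \left(-4\right) \left(-19372\right) = 77488$)
$\sqrt{u{\left(W{\left(T{\left(5 \right)} \right)} \right)} + U} = \sqrt{\left(33 - \frac{1}{1 + 5}\right) + 77488} = \sqrt{\left(33 - \frac{1}{6}\right) + 77488} = \sqrt{\frac{197}{6} + 77488} = \sqrt{\frac{465125}{6}} = \frac{305 \sqrt{30}}{6}$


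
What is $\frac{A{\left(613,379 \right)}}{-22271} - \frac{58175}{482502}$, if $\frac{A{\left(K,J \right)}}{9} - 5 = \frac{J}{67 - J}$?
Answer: $- \frac{68226754393}{558781706184} \approx -0.1221$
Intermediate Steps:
$A{\left(K,J \right)} = 45 + \frac{9 J}{67 - J}$ ($A{\left(K,J \right)} = 45 + 9 \frac{J}{67 - J} = 45 + \frac{9 J}{67 - J}$)
$\frac{A{\left(613,379 \right)}}{-22271} - \frac{58175}{482502} = \frac{9 \frac{1}{-67 + 379} \left(-335 + 4 \cdot 379\right)}{-22271} - \frac{58175}{482502} = \frac{9 \left(-335 + 1516\right)}{312} \left(- \frac{1}{22271}\right) - \frac{58175}{482502} = 9 \cdot \frac{1}{312} \cdot 1181 \left(- \frac{1}{22271}\right) - \frac{58175}{482502} = \frac{3543}{104} \left(- \frac{1}{22271}\right) - \frac{58175}{482502} = - \frac{3543}{2316184} - \frac{58175}{482502} = - \frac{68226754393}{558781706184}$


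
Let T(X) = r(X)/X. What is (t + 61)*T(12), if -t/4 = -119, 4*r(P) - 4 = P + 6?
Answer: 1969/8 ≈ 246.13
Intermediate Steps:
r(P) = 5/2 + P/4 (r(P) = 1 + (P + 6)/4 = 1 + (6 + P)/4 = 1 + (3/2 + P/4) = 5/2 + P/4)
t = 476 (t = -4*(-119) = 476)
T(X) = (5/2 + X/4)/X
(t + 61)*T(12) = (476 + 61)*((¼)*(10 + 12)/12) = 537*((¼)*(1/12)*22) = 537*(11/24) = 1969/8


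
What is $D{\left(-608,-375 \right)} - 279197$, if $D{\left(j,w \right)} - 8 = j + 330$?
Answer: $-279467$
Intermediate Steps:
$D{\left(j,w \right)} = 338 + j$ ($D{\left(j,w \right)} = 8 + \left(j + 330\right) = 8 + \left(330 + j\right) = 338 + j$)
$D{\left(-608,-375 \right)} - 279197 = \left(338 - 608\right) - 279197 = -270 - 279197 = -279467$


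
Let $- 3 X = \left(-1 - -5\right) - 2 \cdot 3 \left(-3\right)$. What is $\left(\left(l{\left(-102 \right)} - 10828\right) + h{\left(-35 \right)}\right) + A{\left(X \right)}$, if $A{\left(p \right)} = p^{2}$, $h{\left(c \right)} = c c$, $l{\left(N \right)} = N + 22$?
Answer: $- \frac{86663}{9} \approx -9629.2$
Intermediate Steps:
$l{\left(N \right)} = 22 + N$
$h{\left(c \right)} = c^{2}$
$X = - \frac{22}{3}$ ($X = - \frac{\left(-1 - -5\right) - 2 \cdot 3 \left(-3\right)}{3} = - \frac{\left(-1 + 5\right) - -18}{3} = - \frac{4 + 18}{3} = \left(- \frac{1}{3}\right) 22 = - \frac{22}{3} \approx -7.3333$)
$\left(\left(l{\left(-102 \right)} - 10828\right) + h{\left(-35 \right)}\right) + A{\left(X \right)} = \left(\left(\left(22 - 102\right) - 10828\right) + \left(-35\right)^{2}\right) + \left(- \frac{22}{3}\right)^{2} = \left(\left(-80 - 10828\right) + 1225\right) + \frac{484}{9} = \left(-10908 + 1225\right) + \frac{484}{9} = -9683 + \frac{484}{9} = - \frac{86663}{9}$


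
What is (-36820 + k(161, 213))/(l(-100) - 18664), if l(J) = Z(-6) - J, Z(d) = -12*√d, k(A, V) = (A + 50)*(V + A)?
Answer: -32559709/14359290 + 21047*I*√6/14359290 ≈ -2.2675 + 0.0035903*I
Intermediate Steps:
k(A, V) = (50 + A)*(A + V)
l(J) = -J - 12*I*√6 (l(J) = -12*I*√6 - J = -J - 12*I*√6)
(-36820 + k(161, 213))/(l(-100) - 18664) = (-36820 + (161² + 50*161 + 50*213 + 161*213))/((-1*(-100) - 12*I*√6) - 18664) = (-36820 + (25921 + 8050 + 10650 + 34293))/((100 - 12*I*√6) - 18664) = (-36820 + 78914)/(-18564 - 12*I*√6) = 42094/(-18564 - 12*I*√6)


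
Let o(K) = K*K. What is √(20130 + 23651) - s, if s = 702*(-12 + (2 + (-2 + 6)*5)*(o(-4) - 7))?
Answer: -130572 + √43781 ≈ -1.3036e+5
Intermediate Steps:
o(K) = K²
s = 130572 (s = 702*(-12 + (2 + (-2 + 6)*5)*((-4)² - 7)) = 702*(-12 + (2 + 4*5)*(16 - 7)) = 702*(-12 + (2 + 20)*9) = 702*(-12 + 22*9) = 702*(-12 + 198) = 702*186 = 130572)
√(20130 + 23651) - s = √(20130 + 23651) - 1*130572 = √43781 - 130572 = -130572 + √43781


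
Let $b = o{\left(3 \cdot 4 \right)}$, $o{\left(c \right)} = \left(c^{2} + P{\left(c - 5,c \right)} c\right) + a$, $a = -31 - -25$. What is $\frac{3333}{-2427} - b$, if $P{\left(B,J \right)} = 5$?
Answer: $- \frac{161293}{809} \approx -199.37$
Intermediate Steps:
$a = -6$ ($a = -31 + 25 = -6$)
$o{\left(c \right)} = -6 + c^{2} + 5 c$ ($o{\left(c \right)} = \left(c^{2} + 5 c\right) - 6 = -6 + c^{2} + 5 c$)
$b = 198$ ($b = -6 + \left(3 \cdot 4\right)^{2} + 5 \cdot 3 \cdot 4 = -6 + 12^{2} + 5 \cdot 12 = -6 + 144 + 60 = 198$)
$\frac{3333}{-2427} - b = \frac{3333}{-2427} - 198 = 3333 \left(- \frac{1}{2427}\right) - 198 = - \frac{1111}{809} - 198 = - \frac{161293}{809}$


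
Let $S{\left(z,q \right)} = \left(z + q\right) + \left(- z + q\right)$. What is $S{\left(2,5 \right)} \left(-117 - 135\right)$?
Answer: $-2520$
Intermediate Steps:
$S{\left(z,q \right)} = 2 q$ ($S{\left(z,q \right)} = \left(q + z\right) + \left(q - z\right) = 2 q$)
$S{\left(2,5 \right)} \left(-117 - 135\right) = 2 \cdot 5 \left(-117 - 135\right) = 10 \left(-252\right) = -2520$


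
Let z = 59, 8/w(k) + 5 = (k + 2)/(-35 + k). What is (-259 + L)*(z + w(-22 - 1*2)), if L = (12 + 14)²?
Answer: 2173265/91 ≈ 23882.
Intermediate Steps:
w(k) = 8/(-5 + (2 + k)/(-35 + k)) (w(k) = 8/(-5 + (k + 2)/(-35 + k)) = 8/(-5 + (2 + k)/(-35 + k)))
L = 676 (L = 26² = 676)
(-259 + L)*(z + w(-22 - 1*2)) = (-259 + 676)*(59 + 8*(35 - (-22 - 1*2))/(-177 + 4*(-22 - 1*2))) = 417*(59 + 8*(35 - (-22 - 2))/(-177 + 4*(-22 - 2))) = 417*(59 + 8*(35 - 1*(-24))/(-177 + 4*(-24))) = 417*(59 + 8*(35 + 24)/(-177 - 96)) = 417*(59 + 8*59/(-273)) = 417*(59 + 8*(-1/273)*59) = 417*(59 - 472/273) = 417*(15635/273) = 2173265/91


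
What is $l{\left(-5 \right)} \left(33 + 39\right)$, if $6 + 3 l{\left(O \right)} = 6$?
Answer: $0$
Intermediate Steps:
$l{\left(O \right)} = 0$ ($l{\left(O \right)} = -2 + \frac{1}{3} \cdot 6 = -2 + 2 = 0$)
$l{\left(-5 \right)} \left(33 + 39\right) = 0 \left(33 + 39\right) = 0 \cdot 72 = 0$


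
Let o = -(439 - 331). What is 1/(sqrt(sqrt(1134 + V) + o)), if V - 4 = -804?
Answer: -I/sqrt(108 - sqrt(334)) ≈ -0.10557*I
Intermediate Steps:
V = -800 (V = 4 - 804 = -800)
o = -108 (o = -1*108 = -108)
1/(sqrt(sqrt(1134 + V) + o)) = 1/(sqrt(sqrt(1134 - 800) - 108)) = 1/(sqrt(sqrt(334) - 108)) = 1/(sqrt(-108 + sqrt(334))) = 1/sqrt(-108 + sqrt(334))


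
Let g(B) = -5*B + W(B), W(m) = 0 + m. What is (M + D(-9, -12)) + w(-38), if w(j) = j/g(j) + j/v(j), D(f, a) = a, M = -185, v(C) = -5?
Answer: -3793/20 ≈ -189.65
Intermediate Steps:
W(m) = m
g(B) = -4*B (g(B) = -5*B + B = -4*B)
w(j) = -¼ - j/5 (w(j) = j/((-4*j)) + j/(-5) = j*(-1/(4*j)) + j*(-⅕) = -¼ - j/5)
(M + D(-9, -12)) + w(-38) = (-185 - 12) + (-¼ - ⅕*(-38)) = -197 + (-¼ + 38/5) = -197 + 147/20 = -3793/20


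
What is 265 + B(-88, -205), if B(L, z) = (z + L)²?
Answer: 86114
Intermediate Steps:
B(L, z) = (L + z)²
265 + B(-88, -205) = 265 + (-88 - 205)² = 265 + (-293)² = 265 + 85849 = 86114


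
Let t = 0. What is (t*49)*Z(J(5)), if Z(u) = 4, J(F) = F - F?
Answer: 0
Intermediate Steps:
J(F) = 0
(t*49)*Z(J(5)) = (0*49)*4 = 0*4 = 0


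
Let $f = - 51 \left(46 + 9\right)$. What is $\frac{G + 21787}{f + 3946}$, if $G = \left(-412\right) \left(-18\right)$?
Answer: $\frac{29203}{1141} \approx 25.594$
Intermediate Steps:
$G = 7416$
$f = -2805$ ($f = \left(-51\right) 55 = -2805$)
$\frac{G + 21787}{f + 3946} = \frac{7416 + 21787}{-2805 + 3946} = \frac{29203}{1141}$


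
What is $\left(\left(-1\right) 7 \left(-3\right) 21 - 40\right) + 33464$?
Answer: $33865$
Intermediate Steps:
$\left(\left(-1\right) 7 \left(-3\right) 21 - 40\right) + 33464 = \left(\left(-7\right) \left(-3\right) 21 - 40\right) + 33464 = \left(21 \cdot 21 - 40\right) + 33464 = \left(441 - 40\right) + 33464 = 401 + 33464 = 33865$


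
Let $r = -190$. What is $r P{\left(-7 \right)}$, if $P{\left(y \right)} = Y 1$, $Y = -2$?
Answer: $380$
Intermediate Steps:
$P{\left(y \right)} = -2$ ($P{\left(y \right)} = \left(-2\right) 1 = -2$)
$r P{\left(-7 \right)} = \left(-190\right) \left(-2\right) = 380$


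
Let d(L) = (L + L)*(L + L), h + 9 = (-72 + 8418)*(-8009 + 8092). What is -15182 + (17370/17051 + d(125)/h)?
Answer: -179307290713108/11811381159 ≈ -15181.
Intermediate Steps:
h = 692709 (h = -9 + (-72 + 8418)*(-8009 + 8092) = -9 + 8346*83 = -9 + 692718 = 692709)
d(L) = 4*L² (d(L) = (2*L)*(2*L) = 4*L²)
-15182 + (17370/17051 + d(125)/h) = -15182 + (17370/17051 + (4*125²)/692709) = -15182 + (17370*(1/17051) + (4*15625)*(1/692709)) = -15182 + (17370/17051 + 62500*(1/692709)) = -15182 + (17370/17051 + 62500/692709) = -15182 + 13098042830/11811381159 = -179307290713108/11811381159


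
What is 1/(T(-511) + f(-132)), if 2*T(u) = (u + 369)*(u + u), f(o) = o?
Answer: 1/72430 ≈ 1.3806e-5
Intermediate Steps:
T(u) = u*(369 + u) (T(u) = ((u + 369)*(u + u))/2 = ((369 + u)*(2*u))/2 = (2*u*(369 + u))/2 = u*(369 + u))
1/(T(-511) + f(-132)) = 1/(-511*(369 - 511) - 132) = 1/(-511*(-142) - 132) = 1/(72562 - 132) = 1/72430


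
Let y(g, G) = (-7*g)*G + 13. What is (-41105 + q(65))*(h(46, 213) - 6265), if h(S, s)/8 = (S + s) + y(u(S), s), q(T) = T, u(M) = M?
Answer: 22685968080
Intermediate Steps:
y(g, G) = 13 - 7*G*g (y(g, G) = -7*G*g + 13 = 13 - 7*G*g)
h(S, s) = 104 + 8*S + 8*s - 56*S*s (h(S, s) = 8*((S + s) + (13 - 7*s*S)) = 8*((S + s) + (13 - 7*S*s)) = 8*(13 + S + s - 7*S*s) = 104 + 8*S + 8*s - 56*S*s)
(-41105 + q(65))*(h(46, 213) - 6265) = (-41105 + 65)*((104 + 8*46 + 8*213 - 56*46*213) - 6265) = -41040*((104 + 368 + 1704 - 548688) - 6265) = -41040*(-546512 - 6265) = -41040*(-552777) = 22685968080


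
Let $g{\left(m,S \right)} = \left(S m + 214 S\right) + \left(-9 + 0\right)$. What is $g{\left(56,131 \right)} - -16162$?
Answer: $51523$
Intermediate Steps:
$g{\left(m,S \right)} = -9 + 214 S + S m$ ($g{\left(m,S \right)} = \left(214 S + S m\right) - 9 = -9 + 214 S + S m$)
$g{\left(56,131 \right)} - -16162 = \left(-9 + 214 \cdot 131 + 131 \cdot 56\right) - -16162 = \left(-9 + 28034 + 7336\right) + 16162 = 35361 + 16162 = 51523$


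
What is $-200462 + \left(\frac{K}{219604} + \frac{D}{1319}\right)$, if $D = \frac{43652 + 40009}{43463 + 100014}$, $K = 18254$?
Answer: $- \frac{4165519880030978589}{20779607189726} \approx -2.0046 \cdot 10^{5}$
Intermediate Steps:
$D = \frac{83661}{143477} \approx 0.5831$
$-200462 + \left(\frac{K}{219604} + \frac{D}{1319}\right) = -200462 + \left(\frac{18254}{219604} + \frac{83661}{143477 \cdot 1319}\right) = -200462 + \left(18254 \cdot \frac{1}{219604} + \frac{83661}{143477} \cdot \frac{1}{1319}\right) = -200462 + \left(\frac{9127}{109802} + \frac{83661}{189246163}\right) = -200462 + \frac{1736435874823}{20779607189726} = - \frac{4165519880030978589}{20779607189726}$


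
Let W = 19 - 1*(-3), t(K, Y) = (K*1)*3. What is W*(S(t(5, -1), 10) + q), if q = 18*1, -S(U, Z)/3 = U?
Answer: -594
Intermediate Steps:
t(K, Y) = 3*K (t(K, Y) = K*3 = 3*K)
S(U, Z) = -3*U
W = 22 (W = 19 + 3 = 22)
q = 18
W*(S(t(5, -1), 10) + q) = 22*(-9*5 + 18) = 22*(-3*15 + 18) = 22*(-45 + 18) = 22*(-27) = -594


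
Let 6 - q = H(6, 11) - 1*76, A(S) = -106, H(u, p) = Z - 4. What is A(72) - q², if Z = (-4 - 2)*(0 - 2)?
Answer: -5582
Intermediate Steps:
Z = 12 (Z = -6*(-2) = 12)
H(u, p) = 8 (H(u, p) = 12 - 4 = 8)
q = 74 (q = 6 - (8 - 1*76) = 6 - (8 - 76) = 6 - 1*(-68) = 6 + 68 = 74)
A(72) - q² = -106 - 1*74² = -106 - 1*5476 = -106 - 5476 = -5582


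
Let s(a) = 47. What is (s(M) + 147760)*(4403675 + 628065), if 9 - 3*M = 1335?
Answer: 743726394180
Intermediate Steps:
M = -442 (M = 3 - ⅓*1335 = 3 - 445 = -442)
(s(M) + 147760)*(4403675 + 628065) = (47 + 147760)*(4403675 + 628065) = 147807*5031740 = 743726394180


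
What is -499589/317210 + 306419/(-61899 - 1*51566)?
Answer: -6155401475/1439689306 ≈ -4.2755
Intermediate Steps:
-499589/317210 + 306419/(-61899 - 1*51566) = -499589*1/317210 + 306419/(-61899 - 51566) = -499589/317210 + 306419/(-113465) = -499589/317210 + 306419*(-1/113465) = -499589/317210 - 306419/113465 = -6155401475/1439689306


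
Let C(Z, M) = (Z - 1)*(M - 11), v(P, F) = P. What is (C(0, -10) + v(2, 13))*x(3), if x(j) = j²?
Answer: 207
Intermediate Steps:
C(Z, M) = (-1 + Z)*(-11 + M)
(C(0, -10) + v(2, 13))*x(3) = ((11 - 1*(-10) - 11*0 - 10*0) + 2)*3² = ((11 + 10 + 0 + 0) + 2)*9 = (21 + 2)*9 = 23*9 = 207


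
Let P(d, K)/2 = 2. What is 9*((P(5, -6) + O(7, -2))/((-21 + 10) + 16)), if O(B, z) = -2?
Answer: 18/5 ≈ 3.6000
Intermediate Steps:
P(d, K) = 4 (P(d, K) = 2*2 = 4)
9*((P(5, -6) + O(7, -2))/((-21 + 10) + 16)) = 9*((4 - 2)/((-21 + 10) + 16)) = 9*(2/(-11 + 16)) = 9*(2/5) = 18/5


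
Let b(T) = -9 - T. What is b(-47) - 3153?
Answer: -3115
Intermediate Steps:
b(-47) - 3153 = (-9 - 1*(-47)) - 3153 = (-9 + 47) - 3153 = 38 - 3153 = -3115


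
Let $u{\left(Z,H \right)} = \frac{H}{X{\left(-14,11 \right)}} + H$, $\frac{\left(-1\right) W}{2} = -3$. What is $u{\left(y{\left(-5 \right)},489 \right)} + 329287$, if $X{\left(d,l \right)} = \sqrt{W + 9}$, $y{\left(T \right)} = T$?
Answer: $329776 + \frac{163 \sqrt{15}}{5} \approx 3.299 \cdot 10^{5}$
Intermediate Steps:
$W = 6$ ($W = \left(-2\right) \left(-3\right) = 6$)
$X{\left(d,l \right)} = \sqrt{15}$ ($X{\left(d,l \right)} = \sqrt{6 + 9} = \sqrt{15}$)
$u{\left(Z,H \right)} = H + \frac{H \sqrt{15}}{15}$ ($u{\left(Z,H \right)} = \frac{H}{\sqrt{15}} + H = H \frac{\sqrt{15}}{15} + H = \frac{H \sqrt{15}}{15} + H = H + \frac{H \sqrt{15}}{15}$)
$u{\left(y{\left(-5 \right)},489 \right)} + 329287 = \frac{1}{15} \cdot 489 \left(15 + \sqrt{15}\right) + 329287 = \left(489 + \frac{163 \sqrt{15}}{5}\right) + 329287 = 329776 + \frac{163 \sqrt{15}}{5}$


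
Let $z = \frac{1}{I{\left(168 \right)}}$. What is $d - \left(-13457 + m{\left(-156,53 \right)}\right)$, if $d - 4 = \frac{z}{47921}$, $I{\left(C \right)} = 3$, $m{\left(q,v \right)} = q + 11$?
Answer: $\frac{1956039379}{143763} \approx 13606.0$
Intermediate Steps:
$m{\left(q,v \right)} = 11 + q$
$z = \frac{1}{3} \approx 0.33333$
$d = \frac{575053}{143763}$ ($d = 4 + \frac{1}{3 \cdot 47921} = 4 + \frac{1}{3} \cdot \frac{1}{47921} = 4 + \frac{1}{143763} = \frac{575053}{143763} \approx 4.0$)
$d - \left(-13457 + m{\left(-156,53 \right)}\right) = \frac{575053}{143763} - \left(-13457 + \left(11 - 156\right)\right) = \frac{575053}{143763} - \left(-13457 - 145\right) = \frac{575053}{143763} - -13602 = \frac{575053}{143763} + 13602 = \frac{1956039379}{143763}$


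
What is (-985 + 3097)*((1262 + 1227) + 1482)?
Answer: 8386752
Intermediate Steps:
(-985 + 3097)*((1262 + 1227) + 1482) = 2112*(2489 + 1482) = 2112*3971 = 8386752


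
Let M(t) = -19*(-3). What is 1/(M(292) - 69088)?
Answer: -1/69031 ≈ -1.4486e-5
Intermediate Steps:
M(t) = 57
1/(M(292) - 69088) = 1/(57 - 69088) = 1/(-69031) = -1/69031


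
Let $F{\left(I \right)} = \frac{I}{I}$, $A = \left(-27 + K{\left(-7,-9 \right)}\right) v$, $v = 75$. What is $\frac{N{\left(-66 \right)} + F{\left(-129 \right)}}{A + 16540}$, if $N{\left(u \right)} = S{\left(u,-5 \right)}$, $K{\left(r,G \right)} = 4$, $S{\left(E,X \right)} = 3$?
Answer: $\frac{4}{14815} \approx 0.00027$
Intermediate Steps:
$N{\left(u \right)} = 3$
$A = -1725$ ($A = \left(-27 + 4\right) 75 = \left(-23\right) 75 = -1725$)
$F{\left(I \right)} = 1$
$\frac{N{\left(-66 \right)} + F{\left(-129 \right)}}{A + 16540} = \frac{3 + 1}{-1725 + 16540} = \frac{4}{14815}$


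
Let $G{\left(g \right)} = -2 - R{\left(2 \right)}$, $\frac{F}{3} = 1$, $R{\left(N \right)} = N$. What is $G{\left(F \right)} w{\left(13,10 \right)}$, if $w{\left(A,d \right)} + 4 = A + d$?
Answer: $-76$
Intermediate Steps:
$F = 3$ ($F = 3 \cdot 1 = 3$)
$w{\left(A,d \right)} = -4 + A + d$ ($w{\left(A,d \right)} = -4 + \left(A + d\right) = -4 + A + d$)
$G{\left(g \right)} = -4$ ($G{\left(g \right)} = -2 - 2 = -4$)
$G{\left(F \right)} w{\left(13,10 \right)} = - 4 \left(-4 + 13 + 10\right) = \left(-4\right) 19 = -76$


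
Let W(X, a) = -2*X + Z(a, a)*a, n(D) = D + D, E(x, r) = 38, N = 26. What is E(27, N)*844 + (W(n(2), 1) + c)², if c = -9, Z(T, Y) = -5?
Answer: 32556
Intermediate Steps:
n(D) = 2*D
W(X, a) = -5*a - 2*X (W(X, a) = -2*X - 5*a = -5*a - 2*X)
E(27, N)*844 + (W(n(2), 1) + c)² = 38*844 + ((-5*1 - 4*2) - 9)² = 32072 + ((-5 - 2*4) - 9)² = 32072 + ((-5 - 8) - 9)² = 32072 + (-13 - 9)² = 32072 + (-22)² = 32072 + 484 = 32556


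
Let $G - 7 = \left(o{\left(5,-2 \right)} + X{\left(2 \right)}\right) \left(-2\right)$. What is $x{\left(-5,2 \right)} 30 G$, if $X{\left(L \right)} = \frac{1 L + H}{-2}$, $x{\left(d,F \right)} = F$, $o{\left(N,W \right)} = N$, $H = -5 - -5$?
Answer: $-60$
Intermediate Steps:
$H = 0$ ($H = -5 + 5 = 0$)
$X{\left(L \right)} = - \frac{L}{2}$ ($X{\left(L \right)} = \frac{1 L + 0}{-2} = \left(L + 0\right) \left(- \frac{1}{2}\right) = L \left(- \frac{1}{2}\right) = - \frac{L}{2}$)
$G = -1$ ($G = 7 + \left(5 - 1\right) \left(-2\right) = 7 + 4 \left(-2\right) = 7 - 8 = -1$)
$x{\left(-5,2 \right)} 30 G = 2 \cdot 30 \left(-1\right) = 60 \left(-1\right) = -60$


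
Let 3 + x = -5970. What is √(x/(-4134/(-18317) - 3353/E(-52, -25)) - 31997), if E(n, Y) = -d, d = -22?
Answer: 29*I*√845633392221623/4717381 ≈ 178.77*I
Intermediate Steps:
x = -5973 (x = -3 - 5970 = -5973)
E(n, Y) = 22 (E(n, Y) = -1*(-22) = 22)
√(x/(-4134/(-18317) - 3353/E(-52, -25)) - 31997) = √(-5973/(-4134/(-18317) - 3353/22) - 31997) = √(-5973/(-4134*(-1/18317) - 3353*1/22) - 31997) = √(-5973/(318/1409 - 3353/22) - 31997) = √(-5973/(-4717381/30998) - 31997) = √(-5973*(-30998/4717381) - 31997) = √(185151054/4717381 - 31997) = √(-150756888803/4717381) = 29*I*√845633392221623/4717381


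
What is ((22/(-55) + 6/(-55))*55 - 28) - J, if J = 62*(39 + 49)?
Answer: -5512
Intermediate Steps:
J = 5456 (J = 62*88 = 5456)
((22/(-55) + 6/(-55))*55 - 28) - J = ((22/(-55) + 6/(-55))*55 - 28) - 1*5456 = ((22*(-1/55) + 6*(-1/55))*55 - 28) - 5456 = ((-2/5 - 6/55)*55 - 28) - 5456 = (-28/55*55 - 28) - 5456 = (-28 - 28) - 5456 = -56 - 5456 = -5512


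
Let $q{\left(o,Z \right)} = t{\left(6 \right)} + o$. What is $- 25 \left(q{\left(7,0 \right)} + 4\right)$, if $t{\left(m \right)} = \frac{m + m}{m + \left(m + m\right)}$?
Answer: $- \frac{875}{3} \approx -291.67$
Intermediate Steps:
$t{\left(m \right)} = \frac{2}{3}$ ($t{\left(m \right)} = \frac{2 m}{m + 2 m} = \frac{2 m}{3 m} = 2 m \frac{1}{3 m} = \frac{2}{3}$)
$q{\left(o,Z \right)} = \frac{2}{3} + o$
$- 25 \left(q{\left(7,0 \right)} + 4\right) = - 25 \left(\left(\frac{2}{3} + 7\right) + 4\right) = - 25 \left(\frac{23}{3} + 4\right) = \left(-25\right) \frac{35}{3} = - \frac{875}{3}$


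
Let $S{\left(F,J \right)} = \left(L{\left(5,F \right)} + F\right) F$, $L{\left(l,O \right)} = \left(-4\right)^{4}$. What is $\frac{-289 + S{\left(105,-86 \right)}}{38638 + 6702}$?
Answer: $\frac{9404}{11335} \approx 0.82964$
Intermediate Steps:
$L{\left(l,O \right)} = 256$
$S{\left(F,J \right)} = F \left(256 + F\right)$ ($S{\left(F,J \right)} = \left(256 + F\right) F = F \left(256 + F\right)$)
$\frac{-289 + S{\left(105,-86 \right)}}{38638 + 6702} = \frac{-289 + 105 \left(256 + 105\right)}{38638 + 6702} = \frac{-289 + 105 \cdot 361}{45340} = \left(-289 + 37905\right) \frac{1}{45340} = 37616 \cdot \frac{1}{45340} = \frac{9404}{11335}$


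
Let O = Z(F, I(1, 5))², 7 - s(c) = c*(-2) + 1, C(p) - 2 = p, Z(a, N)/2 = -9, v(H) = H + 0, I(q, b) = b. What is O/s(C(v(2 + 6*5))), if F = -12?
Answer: 162/37 ≈ 4.3784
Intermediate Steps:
v(H) = H
Z(a, N) = -18 (Z(a, N) = 2*(-9) = -18)
C(p) = 2 + p
s(c) = 6 + 2*c (s(c) = 7 - (c*(-2) + 1) = 7 - (-2*c + 1) = 7 - (1 - 2*c) = 7 + (-1 + 2*c) = 6 + 2*c)
O = 324 (O = (-18)² = 324)
O/s(C(v(2 + 6*5))) = 324/(6 + 2*(2 + (2 + 6*5))) = 324/(6 + 2*(2 + (2 + 30))) = 324/(6 + 2*(2 + 32)) = 324/(6 + 2*34) = 324/(6 + 68) = 324/74 = 324*(1/74) = 162/37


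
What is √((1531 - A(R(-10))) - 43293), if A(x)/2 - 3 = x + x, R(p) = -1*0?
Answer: 2*I*√10442 ≈ 204.37*I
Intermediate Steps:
R(p) = 0
A(x) = 6 + 4*x (A(x) = 6 + 2*(x + x) = 6 + 2*(2*x) = 6 + 4*x)
√((1531 - A(R(-10))) - 43293) = √((1531 - (6 + 4*0)) - 43293) = √((1531 - (6 + 0)) - 43293) = √((1531 - 1*6) - 43293) = √((1531 - 6) - 43293) = √(1525 - 43293) = √(-41768) = 2*I*√10442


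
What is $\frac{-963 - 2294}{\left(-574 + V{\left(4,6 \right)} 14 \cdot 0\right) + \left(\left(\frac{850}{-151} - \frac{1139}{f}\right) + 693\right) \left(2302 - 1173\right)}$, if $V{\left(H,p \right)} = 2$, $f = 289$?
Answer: $- \frac{8360719}{1979203498} \approx -0.0042243$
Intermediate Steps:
$\frac{-963 - 2294}{\left(-574 + V{\left(4,6 \right)} 14 \cdot 0\right) + \left(\left(\frac{850}{-151} - \frac{1139}{f}\right) + 693\right) \left(2302 - 1173\right)} = \frac{-963 - 2294}{\left(-574 + 2 \cdot 14 \cdot 0\right) + \left(\left(\frac{850}{-151} - \frac{1139}{289}\right) + 693\right) \left(2302 - 1173\right)} = - \frac{3257}{\left(-574 + 28 \cdot 0\right) + \left(\left(850 \left(- \frac{1}{151}\right) - \frac{67}{17}\right) + 693\right) 1129} = - \frac{3257}{\left(-574 + 0\right) + \left(\left(- \frac{850}{151} - \frac{67}{17}\right) + 693\right) 1129} = - \frac{3257}{-574 + \left(- \frac{24567}{2567} + 693\right) 1129} = - \frac{3257}{-574 + \frac{1754364}{2567} \cdot 1129} = - \frac{3257}{-574 + \frac{1980676956}{2567}} = - \frac{3257}{\frac{1979203498}{2567}} = \left(-3257\right) \frac{2567}{1979203498} = - \frac{8360719}{1979203498}$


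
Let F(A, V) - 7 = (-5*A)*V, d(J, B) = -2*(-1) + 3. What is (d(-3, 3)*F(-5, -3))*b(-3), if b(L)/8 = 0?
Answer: 0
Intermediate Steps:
b(L) = 0 (b(L) = 8*0 = 0)
d(J, B) = 5 (d(J, B) = 2 + 3 = 5)
F(A, V) = 7 - 5*A*V (F(A, V) = 7 + (-5*A)*V = 7 - 5*A*V)
(d(-3, 3)*F(-5, -3))*b(-3) = (5*(7 - 5*(-5)*(-3)))*0 = (5*(7 - 75))*0 = (5*(-68))*0 = -340*0 = 0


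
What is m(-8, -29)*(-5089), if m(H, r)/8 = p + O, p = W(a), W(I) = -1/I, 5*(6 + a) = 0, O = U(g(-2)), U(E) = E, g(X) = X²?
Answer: -508900/3 ≈ -1.6963e+5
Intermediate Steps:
O = 4 (O = (-2)² = 4)
a = -6 (a = -6 + (⅕)*0 = -6 + 0 = -6)
p = ⅙ (p = -1/(-6) = -1*(-⅙) = ⅙ ≈ 0.16667)
m(H, r) = 100/3 (m(H, r) = 8*(⅙ + 4) = 8*(25/6) = 100/3)
m(-8, -29)*(-5089) = (100/3)*(-5089) = -508900/3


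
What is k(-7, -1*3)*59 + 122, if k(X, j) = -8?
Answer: -350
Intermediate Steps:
k(-7, -1*3)*59 + 122 = -8*59 + 122 = -472 + 122 = -350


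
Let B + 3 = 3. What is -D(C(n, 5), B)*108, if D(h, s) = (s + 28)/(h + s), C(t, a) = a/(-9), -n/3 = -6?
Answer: 27216/5 ≈ 5443.2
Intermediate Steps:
n = 18 (n = -3*(-6) = 18)
C(t, a) = -a/9 (C(t, a) = a*(-⅑) = -a/9)
B = 0 (B = -3 + 3 = 0)
D(h, s) = (28 + s)/(h + s)
-D(C(n, 5), B)*108 = -(28 + 0)/(-⅑*5 + 0)*108 = -28/(-5/9 + 0)*108 = -28/(-5/9)*108 = -(-9/5*28)*108 = -(-252)*108/5 = -1*(-27216/5) = 27216/5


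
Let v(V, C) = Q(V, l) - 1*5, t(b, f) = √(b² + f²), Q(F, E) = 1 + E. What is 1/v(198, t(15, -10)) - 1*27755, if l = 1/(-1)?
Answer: -138776/5 ≈ -27755.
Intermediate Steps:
l = -1
v(V, C) = -5 (v(V, C) = (1 - 1) - 1*5 = 0 - 5 = -5)
1/v(198, t(15, -10)) - 1*27755 = 1/(-5) - 1*27755 = -⅕ - 27755 = -138776/5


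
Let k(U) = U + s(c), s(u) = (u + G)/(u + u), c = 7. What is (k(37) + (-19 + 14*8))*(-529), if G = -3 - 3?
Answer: -963309/14 ≈ -68808.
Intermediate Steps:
G = -6
s(u) = (-6 + u)/(2*u) (s(u) = (u - 6)/(u + u) = (-6 + u)/((2*u)) = (-6 + u)*(1/(2*u)) = (-6 + u)/(2*u))
k(U) = 1/14 + U (k(U) = U + (½)*(-6 + 7)/7 = U + (½)*(⅐)*1 = U + 1/14 = 1/14 + U)
(k(37) + (-19 + 14*8))*(-529) = ((1/14 + 37) + (-19 + 14*8))*(-529) = (519/14 + (-19 + 112))*(-529) = (519/14 + 93)*(-529) = (1821/14)*(-529) = -963309/14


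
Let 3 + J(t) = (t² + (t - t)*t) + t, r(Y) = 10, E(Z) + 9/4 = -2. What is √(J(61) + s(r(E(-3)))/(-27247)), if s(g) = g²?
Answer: √2805523130311/27247 ≈ 61.474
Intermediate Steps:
E(Z) = -17/4 (E(Z) = -9/4 - 2 = -17/4)
J(t) = -3 + t + t² (J(t) = -3 + ((t² + (t - t)*t) + t) = -3 + ((t² + 0*t) + t) = -3 + ((t² + 0) + t) = -3 + (t² + t) = -3 + (t + t²) = -3 + t + t²)
√(J(61) + s(r(E(-3)))/(-27247)) = √((-3 + 61 + 61²) + 10²/(-27247)) = √((-3 + 61 + 3721) + 100*(-1/27247)) = √(3779 - 100/27247) = √(102966313/27247) = √2805523130311/27247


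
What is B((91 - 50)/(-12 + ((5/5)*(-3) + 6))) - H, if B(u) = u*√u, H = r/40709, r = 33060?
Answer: -33060/40709 - 41*I*√41/27 ≈ -0.81211 - 9.7233*I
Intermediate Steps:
H = 33060/40709 ≈ 0.81211
B(u) = u^(3/2)
B((91 - 50)/(-12 + ((5/5)*(-3) + 6))) - H = ((91 - 50)/(-12 + ((5/5)*(-3) + 6)))^(3/2) - 1*33060/40709 = (41/(-12 + ((5*(⅕))*(-3) + 6)))^(3/2) - 33060/40709 = (41/(-12 + (1*(-3) + 6)))^(3/2) - 33060/40709 = (41/(-12 + (-3 + 6)))^(3/2) - 33060/40709 = (41/(-12 + 3))^(3/2) - 33060/40709 = (41/(-9))^(3/2) - 33060/40709 = (41*(-⅑))^(3/2) - 33060/40709 = (-41/9)^(3/2) - 33060/40709 = -41*I*√41/27 - 33060/40709 = -33060/40709 - 41*I*√41/27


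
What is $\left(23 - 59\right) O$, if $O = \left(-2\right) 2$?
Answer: $144$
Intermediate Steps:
$O = -4$
$\left(23 - 59\right) O = \left(23 - 59\right) \left(-4\right) = \left(-36\right) \left(-4\right) = 144$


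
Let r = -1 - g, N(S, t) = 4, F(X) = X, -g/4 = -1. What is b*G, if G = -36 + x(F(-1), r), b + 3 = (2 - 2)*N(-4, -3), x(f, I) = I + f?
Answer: 126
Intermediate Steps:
g = 4 (g = -4*(-1) = 4)
r = -5 (r = -1 - 1*4 = -1 - 4 = -5)
b = -3 (b = -3 + (2 - 2)*4 = -3 + 0*4 = -3 + 0 = -3)
G = -42 (G = -36 + (-5 - 1) = -36 - 6 = -42)
b*G = -3*(-42) = 126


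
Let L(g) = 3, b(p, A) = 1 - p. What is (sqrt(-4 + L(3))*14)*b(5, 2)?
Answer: -56*I ≈ -56.0*I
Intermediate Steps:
(sqrt(-4 + L(3))*14)*b(5, 2) = (sqrt(-4 + 3)*14)*(1 - 1*5) = (sqrt(-1)*14)*(1 - 5) = (I*14)*(-4) = (14*I)*(-4) = -56*I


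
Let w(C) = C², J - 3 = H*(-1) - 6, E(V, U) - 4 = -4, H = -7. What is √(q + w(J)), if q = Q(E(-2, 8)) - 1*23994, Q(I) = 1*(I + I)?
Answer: I*√23978 ≈ 154.85*I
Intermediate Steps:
E(V, U) = 0 (E(V, U) = 4 - 4 = 0)
Q(I) = 2*I (Q(I) = 1*(2*I) = 2*I)
J = 4 (J = 3 + (-7*(-1) - 6) = 3 + (7 - 6) = 3 + 1 = 4)
q = -23994 (q = 2*0 - 1*23994 = 0 - 23994 = -23994)
√(q + w(J)) = √(-23994 + 4²) = √(-23994 + 16) = √(-23978) = I*√23978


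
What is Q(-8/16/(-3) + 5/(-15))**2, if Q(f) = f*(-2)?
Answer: 1/9 ≈ 0.11111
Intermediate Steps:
Q(f) = -2*f
Q(-8/16/(-3) + 5/(-15))**2 = (-2*(-8/16/(-3) + 5/(-15)))**2 = (-2*(-8*1/16*(-1/3) + 5*(-1/15)))**2 = (-2*(-1/2*(-1/3) - 1/3))**2 = (-2*(1/6 - 1/3))**2 = (-2*(-1/6))**2 = (1/3)**2 = 1/9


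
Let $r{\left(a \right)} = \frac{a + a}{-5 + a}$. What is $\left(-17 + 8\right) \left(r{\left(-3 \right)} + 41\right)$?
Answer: $- \frac{1503}{4} \approx -375.75$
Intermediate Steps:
$r{\left(a \right)} = \frac{2 a}{-5 + a}$
$\left(-17 + 8\right) \left(r{\left(-3 \right)} + 41\right) = \left(-17 + 8\right) \left(2 \left(-3\right) \frac{1}{-5 - 3} + 41\right) = - 9 \left(2 \left(-3\right) \frac{1}{-8} + 41\right) = - 9 \left(2 \left(-3\right) \left(- \frac{1}{8}\right) + 41\right) = - 9 \left(\frac{3}{4} + 41\right) = \left(-9\right) \frac{167}{4} = - \frac{1503}{4}$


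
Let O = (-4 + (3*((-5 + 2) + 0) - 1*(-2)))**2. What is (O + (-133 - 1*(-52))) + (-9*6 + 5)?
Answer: -9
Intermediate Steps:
O = 121 (O = (-4 + (3*(-3 + 0) + 2))**2 = (-4 + (3*(-3) + 2))**2 = (-4 + (-9 + 2))**2 = (-4 - 7)**2 = (-11)**2 = 121)
(O + (-133 - 1*(-52))) + (-9*6 + 5) = (121 + (-133 - 1*(-52))) + (-9*6 + 5) = (121 + (-133 + 52)) + (-54 + 5) = (121 - 81) - 49 = 40 - 49 = -9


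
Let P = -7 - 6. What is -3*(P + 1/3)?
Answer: 38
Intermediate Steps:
P = -13
-3*(P + 1/3) = -3*(-13 + 1/3) = -3*(-13 + ⅓) = -3*(-38/3) = 38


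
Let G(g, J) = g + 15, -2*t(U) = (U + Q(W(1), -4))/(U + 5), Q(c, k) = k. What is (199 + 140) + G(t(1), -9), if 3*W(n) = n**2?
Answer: 1417/4 ≈ 354.25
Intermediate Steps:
W(n) = n**2/3
t(U) = -(-4 + U)/(2*(5 + U)) (t(U) = -(U - 4)/(2*(U + 5)) = -(-4 + U)/(2*(5 + U)))
G(g, J) = 15 + g
(199 + 140) + G(t(1), -9) = (199 + 140) + (15 + (4 - 1*1)/(2*(5 + 1))) = 339 + (15 + (1/2)*(4 - 1)/6) = 339 + (15 + (1/2)*(1/6)*3) = 339 + (15 + 1/4) = 339 + 61/4 = 1417/4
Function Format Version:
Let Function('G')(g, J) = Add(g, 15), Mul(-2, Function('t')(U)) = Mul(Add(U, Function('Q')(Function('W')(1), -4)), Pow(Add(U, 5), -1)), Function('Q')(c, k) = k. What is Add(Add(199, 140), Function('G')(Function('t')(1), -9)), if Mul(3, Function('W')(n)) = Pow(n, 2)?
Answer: Rational(1417, 4) ≈ 354.25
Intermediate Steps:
Function('W')(n) = Mul(Rational(1, 3), Pow(n, 2))
Function('t')(U) = Mul(Rational(-1, 2), Pow(Add(5, U), -1), Add(-4, U)) (Function('t')(U) = Mul(Rational(-1, 2), Mul(Add(U, -4), Pow(Add(U, 5), -1))) = Mul(Rational(-1, 2), Mul(Add(-4, U), Pow(Add(5, U), -1))) = Mul(Rational(-1, 2), Mul(Pow(Add(5, U), -1), Add(-4, U))) = Mul(Rational(-1, 2), Pow(Add(5, U), -1), Add(-4, U)))
Function('G')(g, J) = Add(15, g)
Add(Add(199, 140), Function('G')(Function('t')(1), -9)) = Add(Add(199, 140), Add(15, Mul(Rational(1, 2), Pow(Add(5, 1), -1), Add(4, Mul(-1, 1))))) = Add(339, Add(15, Mul(Rational(1, 2), Pow(6, -1), Add(4, -1)))) = Add(339, Add(15, Mul(Rational(1, 2), Rational(1, 6), 3))) = Add(339, Add(15, Rational(1, 4))) = Add(339, Rational(61, 4)) = Rational(1417, 4)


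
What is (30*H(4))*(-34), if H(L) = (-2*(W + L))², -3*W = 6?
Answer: -16320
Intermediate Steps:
W = -2 (W = -⅓*6 = -2)
H(L) = (4 - 2*L)² (H(L) = (-2*(-2 + L))² = (4 - 2*L)²)
(30*H(4))*(-34) = (30*(4*(-2 + 4)²))*(-34) = (30*(4*2²))*(-34) = (30*(4*4))*(-34) = (30*16)*(-34) = 480*(-34) = -16320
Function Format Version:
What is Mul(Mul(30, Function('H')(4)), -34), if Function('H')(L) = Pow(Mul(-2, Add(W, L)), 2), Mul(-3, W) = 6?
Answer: -16320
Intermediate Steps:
W = -2 (W = Mul(Rational(-1, 3), 6) = -2)
Function('H')(L) = Pow(Add(4, Mul(-2, L)), 2) (Function('H')(L) = Pow(Mul(-2, Add(-2, L)), 2) = Pow(Add(4, Mul(-2, L)), 2))
Mul(Mul(30, Function('H')(4)), -34) = Mul(Mul(30, Mul(4, Pow(Add(-2, 4), 2))), -34) = Mul(Mul(30, Mul(4, Pow(2, 2))), -34) = Mul(Mul(30, Mul(4, 4)), -34) = Mul(Mul(30, 16), -34) = Mul(480, -34) = -16320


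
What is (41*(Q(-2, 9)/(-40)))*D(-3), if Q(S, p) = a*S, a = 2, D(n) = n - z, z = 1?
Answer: -82/5 ≈ -16.400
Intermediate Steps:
D(n) = -1 + n (D(n) = n - 1*1 = n - 1 = -1 + n)
Q(S, p) = 2*S
(41*(Q(-2, 9)/(-40)))*D(-3) = (41*((2*(-2))/(-40)))*(-1 - 3) = (41*(-4*(-1/40)))*(-4) = (41*(1/10))*(-4) = (41/10)*(-4) = -82/5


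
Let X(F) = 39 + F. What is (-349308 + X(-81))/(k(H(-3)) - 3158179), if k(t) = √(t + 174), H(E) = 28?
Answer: 367769944550/3324698198613 + 116450*√202/3324698198613 ≈ 0.11062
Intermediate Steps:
k(t) = √(174 + t)
(-349308 + X(-81))/(k(H(-3)) - 3158179) = (-349308 + (39 - 81))/(√(174 + 28) - 3158179) = (-349308 - 42)/(√202 - 3158179) = -349350/(-3158179 + √202)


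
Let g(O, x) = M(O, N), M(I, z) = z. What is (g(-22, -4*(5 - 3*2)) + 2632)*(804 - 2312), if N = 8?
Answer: -3981120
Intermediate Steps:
g(O, x) = 8
(g(-22, -4*(5 - 3*2)) + 2632)*(804 - 2312) = (8 + 2632)*(804 - 2312) = 2640*(-1508) = -3981120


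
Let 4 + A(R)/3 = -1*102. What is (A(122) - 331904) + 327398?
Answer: -4824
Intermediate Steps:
A(R) = -318 (A(R) = -12 + 3*(-1*102) = -12 + 3*(-102) = -12 - 306 = -318)
(A(122) - 331904) + 327398 = (-318 - 331904) + 327398 = -332222 + 327398 = -4824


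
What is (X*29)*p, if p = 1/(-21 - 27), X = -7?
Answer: 203/48 ≈ 4.2292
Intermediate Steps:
p = -1/48 (p = 1/(-48) = -1/48 ≈ -0.020833)
(X*29)*p = -7*29*(-1/48) = -203*(-1/48) = 203/48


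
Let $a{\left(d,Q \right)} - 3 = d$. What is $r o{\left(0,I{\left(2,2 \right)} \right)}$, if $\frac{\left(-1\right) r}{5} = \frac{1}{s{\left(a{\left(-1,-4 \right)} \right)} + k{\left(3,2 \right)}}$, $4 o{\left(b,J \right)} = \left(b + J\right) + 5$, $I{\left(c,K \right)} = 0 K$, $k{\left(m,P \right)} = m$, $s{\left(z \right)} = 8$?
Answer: $- \frac{25}{44} \approx -0.56818$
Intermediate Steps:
$a{\left(d,Q \right)} = 3 + d$
$I{\left(c,K \right)} = 0$
$o{\left(b,J \right)} = \frac{5}{4} + \frac{J}{4} + \frac{b}{4}$ ($o{\left(b,J \right)} = \frac{\left(b + J\right) + 5}{4} = \frac{\left(J + b\right) + 5}{4} = \frac{5 + J + b}{4} = \frac{5}{4} + \frac{J}{4} + \frac{b}{4}$)
$r = - \frac{5}{11}$ ($r = - \frac{5}{8 + 3} = - \frac{5}{11} \approx -0.45455$)
$r o{\left(0,I{\left(2,2 \right)} \right)} = - \frac{5 \left(\frac{5}{4} + \frac{1}{4} \cdot 0 + \frac{1}{4} \cdot 0\right)}{11} = - \frac{5 \left(\frac{5}{4} + 0 + 0\right)}{11} = \left(- \frac{5}{11}\right) \frac{5}{4} = - \frac{25}{44}$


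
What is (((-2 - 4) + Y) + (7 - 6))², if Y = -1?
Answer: 36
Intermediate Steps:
(((-2 - 4) + Y) + (7 - 6))² = (((-2 - 4) - 1) + (7 - 6))² = ((-6 - 1) + 1)² = (-7 + 1)² = (-6)² = 36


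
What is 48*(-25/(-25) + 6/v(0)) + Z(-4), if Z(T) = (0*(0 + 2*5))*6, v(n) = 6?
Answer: 96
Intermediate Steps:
Z(T) = 0 (Z(T) = (0*(0 + 10))*6 = (0*10)*6 = 0*6 = 0)
48*(-25/(-25) + 6/v(0)) + Z(-4) = 48*(-25/(-25) + 6/6) + 0 = 48*(-25*(-1/25) + 6*(1/6)) + 0 = 48*(1 + 1) + 0 = 48*2 + 0 = 96 + 0 = 96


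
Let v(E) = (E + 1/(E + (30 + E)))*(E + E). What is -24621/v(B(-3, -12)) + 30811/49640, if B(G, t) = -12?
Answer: -303359029/3524440 ≈ -86.073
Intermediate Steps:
v(E) = 2*E*(E + 1/(30 + 2*E)) (v(E) = (E + 1/(30 + 2*E))*(2*E) = 2*E*(E + 1/(30 + 2*E)))
-24621/v(B(-3, -12)) + 30811/49640 = -24621*(-(15 - 12)/(12*(1 + 2*(-12)² + 30*(-12)))) + 30811/49640 = -24621*(-1/(4*(1 + 2*144 - 360))) + 30811*(1/49640) = -24621*(-1/(4*(1 + 288 - 360))) + 30811/49640 = -24621/((-12*⅓*(-71))) + 30811/49640 = -24621/284 + 30811/49640 = -303359029/3524440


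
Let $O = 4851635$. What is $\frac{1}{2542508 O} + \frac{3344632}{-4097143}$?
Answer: $- \frac{41257108679881389417}{50539573270850742940} \approx -0.81633$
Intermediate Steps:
$\frac{1}{2542508 O} + \frac{3344632}{-4097143} = \frac{1}{2542508 \cdot 4851635} + \frac{3344632}{-4097143} = \frac{1}{2542508} \cdot \frac{1}{4851635} + 3344632 \left(- \frac{1}{4097143}\right) = \frac{1}{12335320800580} - \frac{3344632}{4097143} = - \frac{41257108679881389417}{50539573270850742940}$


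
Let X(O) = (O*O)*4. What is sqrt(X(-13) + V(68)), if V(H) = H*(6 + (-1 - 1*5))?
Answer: 26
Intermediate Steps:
X(O) = 4*O**2 (X(O) = O**2*4 = 4*O**2)
V(H) = 0 (V(H) = H*(6 + (-1 - 5)) = H*(6 - 6) = H*0 = 0)
sqrt(X(-13) + V(68)) = sqrt(4*(-13)**2 + 0) = sqrt(4*169 + 0) = sqrt(676 + 0) = sqrt(676) = 26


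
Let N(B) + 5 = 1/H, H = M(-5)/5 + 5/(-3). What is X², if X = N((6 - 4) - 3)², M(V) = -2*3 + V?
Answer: 8653650625/11316496 ≈ 764.69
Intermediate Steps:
M(V) = -6 + V
H = -58/15 (H = (-6 - 5)/5 + 5/(-3) = -11*⅕ + 5*(-⅓) = -11/5 - 5/3 = -58/15 ≈ -3.8667)
N(B) = -305/58 (N(B) = -5 + 1/(-58/15) = -5 - 15/58 = -305/58)
X = 93025/3364 (X = (-305/58)² = 93025/3364 ≈ 27.653)
X² = (93025/3364)² = 8653650625/11316496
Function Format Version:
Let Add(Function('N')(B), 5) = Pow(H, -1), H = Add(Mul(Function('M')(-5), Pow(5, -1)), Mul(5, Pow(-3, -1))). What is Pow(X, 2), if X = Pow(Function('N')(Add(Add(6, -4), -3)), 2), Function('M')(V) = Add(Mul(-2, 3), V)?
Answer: Rational(8653650625, 11316496) ≈ 764.69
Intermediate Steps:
Function('M')(V) = Add(-6, V)
H = Rational(-58, 15) (H = Add(Mul(Add(-6, -5), Pow(5, -1)), Mul(5, Pow(-3, -1))) = Add(Mul(-11, Rational(1, 5)), Mul(5, Rational(-1, 3))) = Add(Rational(-11, 5), Rational(-5, 3)) = Rational(-58, 15) ≈ -3.8667)
Function('N')(B) = Rational(-305, 58) (Function('N')(B) = Add(-5, Pow(Rational(-58, 15), -1)) = Add(-5, Rational(-15, 58)) = Rational(-305, 58))
X = Rational(93025, 3364) (X = Pow(Rational(-305, 58), 2) = Rational(93025, 3364) ≈ 27.653)
Pow(X, 2) = Pow(Rational(93025, 3364), 2) = Rational(8653650625, 11316496)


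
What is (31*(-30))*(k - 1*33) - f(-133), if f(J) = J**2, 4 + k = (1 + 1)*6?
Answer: 5561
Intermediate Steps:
k = 8 (k = -4 + (1 + 1)*6 = -4 + 2*6 = -4 + 12 = 8)
(31*(-30))*(k - 1*33) - f(-133) = (31*(-30))*(8 - 1*33) - 1*(-133)**2 = -930*(8 - 33) - 1*17689 = -930*(-25) - 17689 = 23250 - 17689 = 5561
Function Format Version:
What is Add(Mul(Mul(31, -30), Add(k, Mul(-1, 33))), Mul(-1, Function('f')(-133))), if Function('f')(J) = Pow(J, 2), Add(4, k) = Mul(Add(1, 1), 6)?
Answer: 5561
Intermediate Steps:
k = 8 (k = Add(-4, Mul(Add(1, 1), 6)) = Add(-4, Mul(2, 6)) = Add(-4, 12) = 8)
Add(Mul(Mul(31, -30), Add(k, Mul(-1, 33))), Mul(-1, Function('f')(-133))) = Add(Mul(Mul(31, -30), Add(8, Mul(-1, 33))), Mul(-1, Pow(-133, 2))) = Add(Mul(-930, Add(8, -33)), Mul(-1, 17689)) = Add(Mul(-930, -25), -17689) = Add(23250, -17689) = 5561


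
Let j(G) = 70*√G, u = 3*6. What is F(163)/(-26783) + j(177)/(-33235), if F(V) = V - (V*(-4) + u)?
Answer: -797/26783 - 14*√177/6647 ≈ -0.057779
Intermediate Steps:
u = 18
F(V) = -18 + 5*V (F(V) = V - (V*(-4) + 18) = V - (-4*V + 18) = V - (18 - 4*V) = V + (-18 + 4*V) = -18 + 5*V)
F(163)/(-26783) + j(177)/(-33235) = (-18 + 5*163)/(-26783) + (70*√177)/(-33235) = (-18 + 815)*(-1/26783) + (70*√177)*(-1/33235) = 797*(-1/26783) - 14*√177/6647 = -797/26783 - 14*√177/6647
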